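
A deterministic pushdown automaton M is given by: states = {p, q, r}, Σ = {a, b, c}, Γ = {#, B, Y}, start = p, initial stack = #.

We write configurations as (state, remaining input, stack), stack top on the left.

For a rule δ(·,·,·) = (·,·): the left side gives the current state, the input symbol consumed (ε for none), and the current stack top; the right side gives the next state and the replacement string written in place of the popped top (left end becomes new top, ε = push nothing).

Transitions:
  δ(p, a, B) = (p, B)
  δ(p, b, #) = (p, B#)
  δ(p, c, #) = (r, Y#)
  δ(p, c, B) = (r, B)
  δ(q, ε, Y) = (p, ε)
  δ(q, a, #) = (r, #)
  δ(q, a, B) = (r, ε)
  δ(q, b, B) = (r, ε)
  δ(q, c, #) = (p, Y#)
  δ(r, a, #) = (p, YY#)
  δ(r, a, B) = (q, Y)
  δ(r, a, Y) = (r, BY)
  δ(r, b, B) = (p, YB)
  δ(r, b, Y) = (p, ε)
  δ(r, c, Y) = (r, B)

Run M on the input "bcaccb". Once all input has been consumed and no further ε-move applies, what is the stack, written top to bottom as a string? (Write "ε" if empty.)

(p, bcaccb, #) ⊢ (p, caccb, B#) ⊢ (r, accb, B#) ⊢ (q, ccb, Y#) ⊢ (p, ccb, #) ⊢ (r, cb, Y#) ⊢ (r, b, B#) ⊢ (p, ε, YB#)
All input consumed in state p with stack YB#.

YB#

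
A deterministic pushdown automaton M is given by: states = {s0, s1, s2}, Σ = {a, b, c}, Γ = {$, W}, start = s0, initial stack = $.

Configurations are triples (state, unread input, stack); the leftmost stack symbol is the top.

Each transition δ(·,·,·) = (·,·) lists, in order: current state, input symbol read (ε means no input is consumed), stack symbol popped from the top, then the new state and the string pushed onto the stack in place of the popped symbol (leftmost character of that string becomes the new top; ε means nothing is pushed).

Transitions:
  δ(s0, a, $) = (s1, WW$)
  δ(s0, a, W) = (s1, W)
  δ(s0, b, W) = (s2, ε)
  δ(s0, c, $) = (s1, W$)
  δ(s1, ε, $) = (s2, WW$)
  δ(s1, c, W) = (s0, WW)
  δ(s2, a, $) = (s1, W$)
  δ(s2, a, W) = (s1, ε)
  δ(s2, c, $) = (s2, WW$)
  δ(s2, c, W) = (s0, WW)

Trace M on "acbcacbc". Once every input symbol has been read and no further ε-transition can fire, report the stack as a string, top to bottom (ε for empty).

(s0, acbcacbc, $)
  read a, top $: go to s1, push WW$ → (s1, cbcacbc, WW$)
  read c, top W: go to s0, push WW → (s0, bcacbc, WWW$)
  read b, top W: go to s2, push ε → (s2, cacbc, WW$)
  read c, top W: go to s0, push WW → (s0, acbc, WWW$)
  read a, top W: go to s1, push W → (s1, cbc, WWW$)
  read c, top W: go to s0, push WW → (s0, bc, WWWW$)
  read b, top W: go to s2, push ε → (s2, c, WWW$)
  read c, top W: go to s0, push WW → (s0, ε, WWWW$)
All input consumed in state s0 with stack WWWW$.

WWWW$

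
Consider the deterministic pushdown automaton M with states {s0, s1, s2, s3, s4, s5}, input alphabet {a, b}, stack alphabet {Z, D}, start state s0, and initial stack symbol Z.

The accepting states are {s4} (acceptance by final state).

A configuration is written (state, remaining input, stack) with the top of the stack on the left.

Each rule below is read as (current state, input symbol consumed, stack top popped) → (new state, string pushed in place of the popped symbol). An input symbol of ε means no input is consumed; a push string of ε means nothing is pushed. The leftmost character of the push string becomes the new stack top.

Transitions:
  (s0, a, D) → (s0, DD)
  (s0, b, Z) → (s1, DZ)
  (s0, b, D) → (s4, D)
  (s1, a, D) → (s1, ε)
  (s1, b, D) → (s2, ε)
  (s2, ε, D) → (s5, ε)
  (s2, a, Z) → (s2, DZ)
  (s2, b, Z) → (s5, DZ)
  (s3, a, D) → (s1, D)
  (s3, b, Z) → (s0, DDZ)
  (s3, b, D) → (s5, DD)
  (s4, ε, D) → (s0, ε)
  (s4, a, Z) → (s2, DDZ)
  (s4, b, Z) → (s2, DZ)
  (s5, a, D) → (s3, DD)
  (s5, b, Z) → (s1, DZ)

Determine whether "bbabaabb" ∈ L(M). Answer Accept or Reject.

(s0, bbabaabb, Z) ⊢ (s1, babaabb, DZ) ⊢ (s2, abaabb, Z) ⊢ (s2, baabb, DZ) ⊢ (s5, baabb, Z) ⊢ (s1, aabb, DZ) ⊢ (s1, abb, Z)
No transition applies at (s1, abb, Z); input not fully consumed.

Reject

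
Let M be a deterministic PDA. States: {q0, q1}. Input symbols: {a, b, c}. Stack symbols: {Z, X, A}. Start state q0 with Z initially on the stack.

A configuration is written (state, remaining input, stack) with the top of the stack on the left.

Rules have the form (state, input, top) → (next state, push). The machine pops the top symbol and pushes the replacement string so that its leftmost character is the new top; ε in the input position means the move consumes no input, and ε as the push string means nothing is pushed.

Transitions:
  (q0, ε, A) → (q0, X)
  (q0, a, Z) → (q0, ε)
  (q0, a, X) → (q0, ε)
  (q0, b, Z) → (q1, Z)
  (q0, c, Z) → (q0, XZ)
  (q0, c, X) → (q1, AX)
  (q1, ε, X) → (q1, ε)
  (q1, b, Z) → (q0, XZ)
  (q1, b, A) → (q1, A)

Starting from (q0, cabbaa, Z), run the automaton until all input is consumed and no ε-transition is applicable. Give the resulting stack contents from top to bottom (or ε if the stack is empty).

ε

(q0, cabbaa, Z)
  read c, top Z: go to q0, push XZ → (q0, abbaa, XZ)
  read a, top X: go to q0, push ε → (q0, bbaa, Z)
  read b, top Z: go to q1, push Z → (q1, baa, Z)
  read b, top Z: go to q0, push XZ → (q0, aa, XZ)
  read a, top X: go to q0, push ε → (q0, a, Z)
  read a, top Z: go to q0, push ε → (q0, ε, ε)
All input consumed in state q0 with stack ε.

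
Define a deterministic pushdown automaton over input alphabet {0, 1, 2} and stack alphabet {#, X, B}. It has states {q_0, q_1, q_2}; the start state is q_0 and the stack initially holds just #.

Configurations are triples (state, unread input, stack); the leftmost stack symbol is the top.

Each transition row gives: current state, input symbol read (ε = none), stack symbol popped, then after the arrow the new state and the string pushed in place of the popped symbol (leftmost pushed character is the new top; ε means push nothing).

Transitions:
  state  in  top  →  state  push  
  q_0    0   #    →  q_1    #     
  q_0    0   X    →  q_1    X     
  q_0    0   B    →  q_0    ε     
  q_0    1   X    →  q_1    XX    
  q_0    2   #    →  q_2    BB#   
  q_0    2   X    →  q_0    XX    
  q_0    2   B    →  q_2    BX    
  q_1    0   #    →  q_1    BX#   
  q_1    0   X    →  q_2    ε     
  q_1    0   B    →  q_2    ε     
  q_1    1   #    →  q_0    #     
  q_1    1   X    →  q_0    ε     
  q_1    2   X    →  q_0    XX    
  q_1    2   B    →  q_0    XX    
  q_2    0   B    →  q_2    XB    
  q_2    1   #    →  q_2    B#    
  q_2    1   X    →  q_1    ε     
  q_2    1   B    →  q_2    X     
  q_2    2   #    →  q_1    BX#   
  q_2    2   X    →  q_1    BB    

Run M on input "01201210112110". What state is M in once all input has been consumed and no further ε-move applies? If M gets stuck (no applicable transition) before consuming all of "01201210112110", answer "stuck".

(q_0, 01201210112110, #)
  read 0, top #: go to q_1, push # → (q_1, 1201210112110, #)
  read 1, top #: go to q_0, push # → (q_0, 201210112110, #)
  read 2, top #: go to q_2, push BB# → (q_2, 01210112110, BB#)
  read 0, top B: go to q_2, push XB → (q_2, 1210112110, XBB#)
  read 1, top X: go to q_1, push ε → (q_1, 210112110, BB#)
  read 2, top B: go to q_0, push XX → (q_0, 10112110, XXB#)
  read 1, top X: go to q_1, push XX → (q_1, 0112110, XXXB#)
  read 0, top X: go to q_2, push ε → (q_2, 112110, XXB#)
  read 1, top X: go to q_1, push ε → (q_1, 12110, XB#)
  read 1, top X: go to q_0, push ε → (q_0, 2110, B#)
  read 2, top B: go to q_2, push BX → (q_2, 110, BX#)
  read 1, top B: go to q_2, push X → (q_2, 10, XX#)
  read 1, top X: go to q_1, push ε → (q_1, 0, X#)
  read 0, top X: go to q_2, push ε → (q_2, ε, #)
All input consumed; M is in state q_2.

q_2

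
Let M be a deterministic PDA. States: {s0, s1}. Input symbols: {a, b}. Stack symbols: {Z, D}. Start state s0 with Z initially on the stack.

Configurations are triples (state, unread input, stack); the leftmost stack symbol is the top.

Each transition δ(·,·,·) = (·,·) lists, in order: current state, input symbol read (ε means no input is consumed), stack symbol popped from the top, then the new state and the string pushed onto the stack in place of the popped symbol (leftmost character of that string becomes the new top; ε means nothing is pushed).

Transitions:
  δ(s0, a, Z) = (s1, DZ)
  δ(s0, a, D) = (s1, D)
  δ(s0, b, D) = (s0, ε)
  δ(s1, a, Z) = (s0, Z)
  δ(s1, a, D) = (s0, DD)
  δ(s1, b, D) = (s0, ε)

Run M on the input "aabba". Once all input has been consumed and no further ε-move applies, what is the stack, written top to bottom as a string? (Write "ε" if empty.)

(s0, aabba, Z) ⊢ (s1, abba, DZ) ⊢ (s0, bba, DDZ) ⊢ (s0, ba, DZ) ⊢ (s0, a, Z) ⊢ (s1, ε, DZ)
All input consumed in state s1 with stack DZ.

DZ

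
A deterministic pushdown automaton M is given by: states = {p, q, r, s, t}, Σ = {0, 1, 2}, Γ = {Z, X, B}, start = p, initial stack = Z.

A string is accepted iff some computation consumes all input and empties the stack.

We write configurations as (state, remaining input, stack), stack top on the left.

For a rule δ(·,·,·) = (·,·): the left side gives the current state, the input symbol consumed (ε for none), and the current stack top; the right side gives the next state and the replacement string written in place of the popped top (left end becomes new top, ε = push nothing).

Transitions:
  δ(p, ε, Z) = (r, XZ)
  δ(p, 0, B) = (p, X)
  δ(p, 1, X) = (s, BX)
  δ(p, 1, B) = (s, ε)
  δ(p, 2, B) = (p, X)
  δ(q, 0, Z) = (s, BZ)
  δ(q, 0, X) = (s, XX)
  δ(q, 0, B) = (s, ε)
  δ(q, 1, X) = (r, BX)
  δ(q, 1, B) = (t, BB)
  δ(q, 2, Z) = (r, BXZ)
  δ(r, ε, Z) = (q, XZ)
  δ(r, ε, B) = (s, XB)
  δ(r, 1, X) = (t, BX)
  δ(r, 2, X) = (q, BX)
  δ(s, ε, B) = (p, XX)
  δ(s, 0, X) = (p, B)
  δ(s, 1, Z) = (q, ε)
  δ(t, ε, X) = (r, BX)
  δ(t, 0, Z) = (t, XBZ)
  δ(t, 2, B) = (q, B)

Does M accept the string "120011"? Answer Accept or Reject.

(p, 120011, Z)
  ε-move, top Z: go to r, push XZ → (r, 120011, XZ)
  read 1, top X: go to t, push BX → (t, 20011, BXZ)
  read 2, top B: go to q, push B → (q, 0011, BXZ)
  read 0, top B: go to s, push ε → (s, 011, XZ)
  read 0, top X: go to p, push B → (p, 11, BZ)
  read 1, top B: go to s, push ε → (s, 1, Z)
  read 1, top Z: go to q, push ε → (q, ε, ε)
All input consumed and the stack is empty.

Accept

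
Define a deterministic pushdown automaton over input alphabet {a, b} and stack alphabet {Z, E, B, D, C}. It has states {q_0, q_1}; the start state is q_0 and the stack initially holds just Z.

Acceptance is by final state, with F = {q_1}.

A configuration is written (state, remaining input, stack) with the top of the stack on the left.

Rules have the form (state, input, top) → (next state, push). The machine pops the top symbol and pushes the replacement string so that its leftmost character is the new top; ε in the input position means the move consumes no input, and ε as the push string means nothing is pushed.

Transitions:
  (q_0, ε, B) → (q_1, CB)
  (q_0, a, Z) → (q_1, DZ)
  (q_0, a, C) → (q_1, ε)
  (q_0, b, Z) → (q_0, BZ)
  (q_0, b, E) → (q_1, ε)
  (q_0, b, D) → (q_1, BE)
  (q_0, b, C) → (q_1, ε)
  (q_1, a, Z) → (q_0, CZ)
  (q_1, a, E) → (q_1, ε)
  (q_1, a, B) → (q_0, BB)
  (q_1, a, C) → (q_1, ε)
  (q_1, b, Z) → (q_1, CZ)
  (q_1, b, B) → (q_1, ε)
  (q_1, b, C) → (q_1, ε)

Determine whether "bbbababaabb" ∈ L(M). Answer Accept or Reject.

Accept

(q_0, bbbababaabb, Z)
  read b, top Z: go to q_0, push BZ → (q_0, bbababaabb, BZ)
  ε-move, top B: go to q_1, push CB → (q_1, bbababaabb, CBZ)
  read b, top C: go to q_1, push ε → (q_1, bababaabb, BZ)
  read b, top B: go to q_1, push ε → (q_1, ababaabb, Z)
  read a, top Z: go to q_0, push CZ → (q_0, babaabb, CZ)
  read b, top C: go to q_1, push ε → (q_1, abaabb, Z)
  read a, top Z: go to q_0, push CZ → (q_0, baabb, CZ)
  read b, top C: go to q_1, push ε → (q_1, aabb, Z)
  read a, top Z: go to q_0, push CZ → (q_0, abb, CZ)
  read a, top C: go to q_1, push ε → (q_1, bb, Z)
  read b, top Z: go to q_1, push CZ → (q_1, b, CZ)
  read b, top C: go to q_1, push ε → (q_1, ε, Z)
All input consumed; state q_1 ∈ F.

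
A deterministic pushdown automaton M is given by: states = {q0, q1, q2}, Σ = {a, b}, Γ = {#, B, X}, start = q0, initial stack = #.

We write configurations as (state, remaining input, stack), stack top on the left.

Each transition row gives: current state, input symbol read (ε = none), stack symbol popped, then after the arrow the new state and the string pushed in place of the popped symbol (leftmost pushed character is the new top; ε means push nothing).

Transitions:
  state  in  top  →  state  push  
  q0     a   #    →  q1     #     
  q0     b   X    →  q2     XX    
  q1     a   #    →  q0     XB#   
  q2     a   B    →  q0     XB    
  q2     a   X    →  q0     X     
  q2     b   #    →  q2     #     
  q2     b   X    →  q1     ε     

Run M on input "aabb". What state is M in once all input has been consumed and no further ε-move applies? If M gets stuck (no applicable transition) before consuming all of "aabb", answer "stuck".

q1

(q0, aabb, #)
  read a, top #: go to q1, push # → (q1, abb, #)
  read a, top #: go to q0, push XB# → (q0, bb, XB#)
  read b, top X: go to q2, push XX → (q2, b, XXB#)
  read b, top X: go to q1, push ε → (q1, ε, XB#)
All input consumed; M is in state q1.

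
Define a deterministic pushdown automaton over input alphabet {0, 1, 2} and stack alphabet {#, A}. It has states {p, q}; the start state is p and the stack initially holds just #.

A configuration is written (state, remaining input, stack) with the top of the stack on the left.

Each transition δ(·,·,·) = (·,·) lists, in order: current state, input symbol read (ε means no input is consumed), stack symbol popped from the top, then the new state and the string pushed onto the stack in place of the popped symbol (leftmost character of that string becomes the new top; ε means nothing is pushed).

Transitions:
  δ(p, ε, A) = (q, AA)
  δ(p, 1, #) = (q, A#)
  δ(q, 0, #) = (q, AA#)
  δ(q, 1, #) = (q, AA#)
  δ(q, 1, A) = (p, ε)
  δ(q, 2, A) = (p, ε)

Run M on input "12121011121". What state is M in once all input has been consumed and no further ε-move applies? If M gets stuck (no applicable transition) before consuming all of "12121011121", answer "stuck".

(p, 12121011121, #)
  read 1, top #: go to q, push A# → (q, 2121011121, A#)
  read 2, top A: go to p, push ε → (p, 121011121, #)
  read 1, top #: go to q, push A# → (q, 21011121, A#)
  read 2, top A: go to p, push ε → (p, 1011121, #)
  read 1, top #: go to q, push A# → (q, 011121, A#)
No transition for (q, 0, top A); M blocks with input 011121 remaining.

stuck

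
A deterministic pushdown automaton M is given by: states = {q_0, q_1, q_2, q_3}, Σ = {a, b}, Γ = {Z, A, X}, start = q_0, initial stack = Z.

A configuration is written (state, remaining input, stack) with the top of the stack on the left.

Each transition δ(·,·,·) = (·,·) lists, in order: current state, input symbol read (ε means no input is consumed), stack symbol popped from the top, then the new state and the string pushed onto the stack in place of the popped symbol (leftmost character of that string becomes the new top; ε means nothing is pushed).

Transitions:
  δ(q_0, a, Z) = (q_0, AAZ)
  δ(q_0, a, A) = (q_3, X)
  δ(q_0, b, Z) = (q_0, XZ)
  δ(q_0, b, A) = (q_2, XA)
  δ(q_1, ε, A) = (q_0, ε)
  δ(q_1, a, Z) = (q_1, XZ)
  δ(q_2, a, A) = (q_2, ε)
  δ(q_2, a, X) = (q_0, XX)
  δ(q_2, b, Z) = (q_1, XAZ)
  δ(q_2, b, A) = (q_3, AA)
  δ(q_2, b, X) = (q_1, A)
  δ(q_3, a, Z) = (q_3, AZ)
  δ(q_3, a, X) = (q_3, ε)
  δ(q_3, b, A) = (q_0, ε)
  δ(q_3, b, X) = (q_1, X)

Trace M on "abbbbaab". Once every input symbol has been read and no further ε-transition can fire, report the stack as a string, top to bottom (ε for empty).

Z

(q_0, abbbbaab, Z)
  read a, top Z: go to q_0, push AAZ → (q_0, bbbbaab, AAZ)
  read b, top A: go to q_2, push XA → (q_2, bbbaab, XAAZ)
  read b, top X: go to q_1, push A → (q_1, bbaab, AAAZ)
  ε-move, top A: go to q_0, push ε → (q_0, bbaab, AAZ)
  read b, top A: go to q_2, push XA → (q_2, baab, XAAZ)
  read b, top X: go to q_1, push A → (q_1, aab, AAAZ)
  ε-move, top A: go to q_0, push ε → (q_0, aab, AAZ)
  read a, top A: go to q_3, push X → (q_3, ab, XAZ)
  read a, top X: go to q_3, push ε → (q_3, b, AZ)
  read b, top A: go to q_0, push ε → (q_0, ε, Z)
All input consumed in state q_0 with stack Z.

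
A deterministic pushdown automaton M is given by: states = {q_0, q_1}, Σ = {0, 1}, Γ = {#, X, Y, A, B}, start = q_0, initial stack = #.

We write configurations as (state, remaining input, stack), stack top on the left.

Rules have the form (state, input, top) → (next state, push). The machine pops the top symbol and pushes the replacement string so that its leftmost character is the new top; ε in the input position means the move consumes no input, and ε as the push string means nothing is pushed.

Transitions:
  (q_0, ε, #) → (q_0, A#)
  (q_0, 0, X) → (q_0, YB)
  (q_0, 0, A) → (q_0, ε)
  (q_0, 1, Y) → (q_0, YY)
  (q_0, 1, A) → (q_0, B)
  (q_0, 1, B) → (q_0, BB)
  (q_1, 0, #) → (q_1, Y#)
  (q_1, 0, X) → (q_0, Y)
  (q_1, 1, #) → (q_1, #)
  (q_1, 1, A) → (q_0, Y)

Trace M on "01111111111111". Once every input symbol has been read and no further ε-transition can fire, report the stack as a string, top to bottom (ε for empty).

BBBBBBBBBBBBB#

(q_0, 01111111111111, #) ⊢ (q_0, 01111111111111, A#) ⊢ (q_0, 1111111111111, #) ⊢ (q_0, 1111111111111, A#) ⊢ (q_0, 111111111111, B#) ⊢ (q_0, 11111111111, BB#) ⊢ (q_0, 1111111111, BBB#) ⊢ (q_0, 111111111, BBBB#) ⊢ (q_0, 11111111, BBBBB#) ⊢ (q_0, 1111111, BBBBBB#) ⊢ (q_0, 111111, BBBBBBB#) ⊢ (q_0, 11111, BBBBBBBB#) ⊢ (q_0, 1111, BBBBBBBBB#) ⊢ (q_0, 111, BBBBBBBBBB#) ⊢ (q_0, 11, BBBBBBBBBBB#) ⊢ (q_0, 1, BBBBBBBBBBBB#) ⊢ (q_0, ε, BBBBBBBBBBBBB#)
All input consumed in state q_0 with stack BBBBBBBBBBBBB#.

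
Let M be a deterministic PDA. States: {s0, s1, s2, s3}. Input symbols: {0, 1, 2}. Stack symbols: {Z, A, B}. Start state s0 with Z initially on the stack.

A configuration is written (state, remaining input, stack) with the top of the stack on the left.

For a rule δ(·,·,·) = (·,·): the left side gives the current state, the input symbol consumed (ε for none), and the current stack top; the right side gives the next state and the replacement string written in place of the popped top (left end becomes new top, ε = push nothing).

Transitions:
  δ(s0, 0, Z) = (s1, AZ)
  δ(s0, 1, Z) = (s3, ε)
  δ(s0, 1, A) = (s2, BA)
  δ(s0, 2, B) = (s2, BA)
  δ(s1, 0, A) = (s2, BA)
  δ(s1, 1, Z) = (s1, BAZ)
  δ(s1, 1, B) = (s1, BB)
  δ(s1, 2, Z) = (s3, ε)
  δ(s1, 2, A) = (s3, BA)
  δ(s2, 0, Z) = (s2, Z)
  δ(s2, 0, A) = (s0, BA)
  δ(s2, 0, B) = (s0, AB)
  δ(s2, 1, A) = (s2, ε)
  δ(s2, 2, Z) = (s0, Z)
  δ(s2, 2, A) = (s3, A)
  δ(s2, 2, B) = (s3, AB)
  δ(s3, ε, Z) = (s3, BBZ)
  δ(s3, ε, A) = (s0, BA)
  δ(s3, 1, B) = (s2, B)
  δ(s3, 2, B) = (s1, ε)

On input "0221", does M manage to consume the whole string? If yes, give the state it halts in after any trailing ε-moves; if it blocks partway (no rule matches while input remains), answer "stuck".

stuck

(s0, 0221, Z)
  read 0, top Z: go to s1, push AZ → (s1, 221, AZ)
  read 2, top A: go to s3, push BA → (s3, 21, BAZ)
  read 2, top B: go to s1, push ε → (s1, 1, AZ)
No transition for (s1, 1, top A); M blocks with input 1 remaining.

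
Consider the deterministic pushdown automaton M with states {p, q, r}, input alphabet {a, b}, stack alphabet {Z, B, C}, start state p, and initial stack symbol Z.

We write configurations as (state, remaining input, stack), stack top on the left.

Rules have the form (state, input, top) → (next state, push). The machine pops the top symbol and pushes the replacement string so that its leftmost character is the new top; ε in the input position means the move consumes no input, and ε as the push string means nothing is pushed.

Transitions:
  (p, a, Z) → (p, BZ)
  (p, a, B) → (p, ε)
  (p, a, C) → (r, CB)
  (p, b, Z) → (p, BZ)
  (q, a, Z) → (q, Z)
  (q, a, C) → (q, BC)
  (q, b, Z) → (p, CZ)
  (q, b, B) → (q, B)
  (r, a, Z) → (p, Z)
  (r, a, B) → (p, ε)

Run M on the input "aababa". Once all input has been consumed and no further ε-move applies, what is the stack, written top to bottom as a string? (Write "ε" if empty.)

(p, aababa, Z)
  read a, top Z: go to p, push BZ → (p, ababa, BZ)
  read a, top B: go to p, push ε → (p, baba, Z)
  read b, top Z: go to p, push BZ → (p, aba, BZ)
  read a, top B: go to p, push ε → (p, ba, Z)
  read b, top Z: go to p, push BZ → (p, a, BZ)
  read a, top B: go to p, push ε → (p, ε, Z)
All input consumed in state p with stack Z.

Z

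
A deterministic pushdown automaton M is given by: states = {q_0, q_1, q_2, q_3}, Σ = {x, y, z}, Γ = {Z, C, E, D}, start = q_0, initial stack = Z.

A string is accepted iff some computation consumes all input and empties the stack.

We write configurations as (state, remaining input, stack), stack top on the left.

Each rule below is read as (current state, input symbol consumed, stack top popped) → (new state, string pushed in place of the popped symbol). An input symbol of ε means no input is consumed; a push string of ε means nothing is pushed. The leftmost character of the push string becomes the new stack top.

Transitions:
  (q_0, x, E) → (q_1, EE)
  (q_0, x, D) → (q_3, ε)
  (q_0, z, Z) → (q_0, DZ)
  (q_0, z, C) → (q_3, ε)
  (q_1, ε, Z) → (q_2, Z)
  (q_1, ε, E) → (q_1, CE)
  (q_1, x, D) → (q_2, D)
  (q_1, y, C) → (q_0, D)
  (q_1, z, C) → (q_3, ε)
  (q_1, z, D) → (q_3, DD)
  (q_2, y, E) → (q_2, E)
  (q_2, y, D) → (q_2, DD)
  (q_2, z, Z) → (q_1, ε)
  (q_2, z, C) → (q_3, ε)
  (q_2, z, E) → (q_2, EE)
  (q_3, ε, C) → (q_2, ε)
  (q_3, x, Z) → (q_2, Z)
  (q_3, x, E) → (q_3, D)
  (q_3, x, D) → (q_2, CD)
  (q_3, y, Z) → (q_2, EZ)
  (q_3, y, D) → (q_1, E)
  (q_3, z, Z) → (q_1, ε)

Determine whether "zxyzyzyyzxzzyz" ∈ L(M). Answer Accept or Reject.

Reject

(q_0, zxyzyzyyzxzzyz, Z) ⊢ (q_0, xyzyzyyzxzzyz, DZ) ⊢ (q_3, yzyzyyzxzzyz, Z) ⊢ (q_2, zyzyyzxzzyz, EZ) ⊢ (q_2, yzyyzxzzyz, EEZ) ⊢ (q_2, zyyzxzzyz, EEZ) ⊢ (q_2, yyzxzzyz, EEEZ) ⊢ (q_2, yzxzzyz, EEEZ) ⊢ (q_2, zxzzyz, EEEZ) ⊢ (q_2, xzzyz, EEEEZ)
No transition applies at (q_2, xzzyz, EEEEZ); input not fully consumed.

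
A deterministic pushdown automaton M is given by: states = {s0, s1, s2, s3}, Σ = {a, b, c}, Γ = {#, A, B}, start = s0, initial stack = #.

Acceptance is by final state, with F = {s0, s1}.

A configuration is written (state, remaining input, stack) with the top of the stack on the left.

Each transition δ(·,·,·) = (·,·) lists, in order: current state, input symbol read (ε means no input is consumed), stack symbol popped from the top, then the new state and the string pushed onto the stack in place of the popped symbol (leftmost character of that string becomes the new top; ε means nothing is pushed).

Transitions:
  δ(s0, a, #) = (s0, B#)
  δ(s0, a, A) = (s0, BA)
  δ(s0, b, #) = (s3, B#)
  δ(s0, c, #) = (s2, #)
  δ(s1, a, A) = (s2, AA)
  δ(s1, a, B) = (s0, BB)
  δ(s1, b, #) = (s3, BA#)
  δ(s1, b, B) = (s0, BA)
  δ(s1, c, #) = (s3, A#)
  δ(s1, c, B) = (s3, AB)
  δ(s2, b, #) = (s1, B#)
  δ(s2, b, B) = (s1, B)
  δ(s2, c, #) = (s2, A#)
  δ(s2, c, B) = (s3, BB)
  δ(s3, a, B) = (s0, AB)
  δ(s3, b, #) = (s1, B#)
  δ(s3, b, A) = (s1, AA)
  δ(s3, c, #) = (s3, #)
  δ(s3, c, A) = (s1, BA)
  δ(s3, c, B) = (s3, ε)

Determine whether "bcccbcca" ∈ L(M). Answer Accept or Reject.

(s0, bcccbcca, #) ⊢ (s3, cccbcca, B#) ⊢ (s3, ccbcca, #) ⊢ (s3, cbcca, #) ⊢ (s3, bcca, #) ⊢ (s1, cca, B#) ⊢ (s3, ca, AB#) ⊢ (s1, a, BAB#) ⊢ (s0, ε, BBAB#)
All input consumed; state s0 ∈ F.

Accept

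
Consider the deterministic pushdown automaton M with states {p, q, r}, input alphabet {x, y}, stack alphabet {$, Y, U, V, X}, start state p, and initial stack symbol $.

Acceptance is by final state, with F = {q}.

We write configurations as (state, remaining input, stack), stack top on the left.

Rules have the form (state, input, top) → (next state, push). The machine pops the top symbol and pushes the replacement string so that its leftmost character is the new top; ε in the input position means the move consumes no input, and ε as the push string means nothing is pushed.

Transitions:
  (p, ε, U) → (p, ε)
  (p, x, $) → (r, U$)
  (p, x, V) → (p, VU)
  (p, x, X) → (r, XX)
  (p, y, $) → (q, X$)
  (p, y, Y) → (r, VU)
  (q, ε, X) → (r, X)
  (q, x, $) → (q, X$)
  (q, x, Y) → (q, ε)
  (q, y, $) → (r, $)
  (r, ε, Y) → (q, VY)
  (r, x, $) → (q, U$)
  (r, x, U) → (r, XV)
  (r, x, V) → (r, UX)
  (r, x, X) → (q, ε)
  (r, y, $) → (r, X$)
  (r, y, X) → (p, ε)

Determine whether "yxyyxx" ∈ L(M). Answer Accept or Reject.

Accept

(p, yxyyxx, $) ⊢ (q, xyyxx, X$) ⊢ (r, xyyxx, X$) ⊢ (q, yyxx, $) ⊢ (r, yxx, $) ⊢ (r, xx, X$) ⊢ (q, x, $) ⊢ (q, ε, X$)
All input consumed; state q ∈ F.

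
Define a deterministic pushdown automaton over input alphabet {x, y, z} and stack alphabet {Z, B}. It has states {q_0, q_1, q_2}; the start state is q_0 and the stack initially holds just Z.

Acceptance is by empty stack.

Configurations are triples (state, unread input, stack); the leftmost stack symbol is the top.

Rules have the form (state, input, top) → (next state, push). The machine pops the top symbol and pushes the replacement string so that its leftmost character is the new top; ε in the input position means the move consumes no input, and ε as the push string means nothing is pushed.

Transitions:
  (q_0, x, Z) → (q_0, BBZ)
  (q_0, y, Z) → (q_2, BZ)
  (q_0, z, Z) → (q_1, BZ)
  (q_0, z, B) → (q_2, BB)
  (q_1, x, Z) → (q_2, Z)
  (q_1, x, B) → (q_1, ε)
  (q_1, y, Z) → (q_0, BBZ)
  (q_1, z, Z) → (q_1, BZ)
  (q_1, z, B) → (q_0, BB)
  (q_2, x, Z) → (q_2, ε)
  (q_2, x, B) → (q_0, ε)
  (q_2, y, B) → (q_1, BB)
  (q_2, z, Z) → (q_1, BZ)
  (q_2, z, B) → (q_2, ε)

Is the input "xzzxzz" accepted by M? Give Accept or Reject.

Reject

(q_0, xzzxzz, Z)
  read x, top Z: go to q_0, push BBZ → (q_0, zzxzz, BBZ)
  read z, top B: go to q_2, push BB → (q_2, zxzz, BBBZ)
  read z, top B: go to q_2, push ε → (q_2, xzz, BBZ)
  read x, top B: go to q_0, push ε → (q_0, zz, BZ)
  read z, top B: go to q_2, push BB → (q_2, z, BBZ)
  read z, top B: go to q_2, push ε → (q_2, ε, BZ)
All input consumed; stack is BZ, not empty, and no further ε-move applies.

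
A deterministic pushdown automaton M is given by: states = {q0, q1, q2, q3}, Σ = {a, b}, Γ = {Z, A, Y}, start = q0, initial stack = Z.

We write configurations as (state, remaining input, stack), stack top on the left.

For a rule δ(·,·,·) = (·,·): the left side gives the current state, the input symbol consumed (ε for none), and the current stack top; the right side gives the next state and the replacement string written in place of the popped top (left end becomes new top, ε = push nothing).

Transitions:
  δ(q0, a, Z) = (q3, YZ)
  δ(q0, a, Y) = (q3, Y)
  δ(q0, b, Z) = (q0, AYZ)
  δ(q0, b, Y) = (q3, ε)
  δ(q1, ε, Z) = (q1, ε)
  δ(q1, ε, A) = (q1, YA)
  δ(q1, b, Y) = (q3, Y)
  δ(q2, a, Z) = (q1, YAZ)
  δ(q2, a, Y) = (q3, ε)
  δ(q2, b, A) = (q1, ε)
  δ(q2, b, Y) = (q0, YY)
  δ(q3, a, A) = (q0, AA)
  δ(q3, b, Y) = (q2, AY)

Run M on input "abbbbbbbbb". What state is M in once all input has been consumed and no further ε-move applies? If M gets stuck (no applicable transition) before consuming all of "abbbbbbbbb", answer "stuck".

(q0, abbbbbbbbb, Z)
  read a, top Z: go to q3, push YZ → (q3, bbbbbbbbb, YZ)
  read b, top Y: go to q2, push AY → (q2, bbbbbbbb, AYZ)
  read b, top A: go to q1, push ε → (q1, bbbbbbb, YZ)
  read b, top Y: go to q3, push Y → (q3, bbbbbb, YZ)
  read b, top Y: go to q2, push AY → (q2, bbbbb, AYZ)
  read b, top A: go to q1, push ε → (q1, bbbb, YZ)
  read b, top Y: go to q3, push Y → (q3, bbb, YZ)
  read b, top Y: go to q2, push AY → (q2, bb, AYZ)
  read b, top A: go to q1, push ε → (q1, b, YZ)
  read b, top Y: go to q3, push Y → (q3, ε, YZ)
All input consumed; M is in state q3.

q3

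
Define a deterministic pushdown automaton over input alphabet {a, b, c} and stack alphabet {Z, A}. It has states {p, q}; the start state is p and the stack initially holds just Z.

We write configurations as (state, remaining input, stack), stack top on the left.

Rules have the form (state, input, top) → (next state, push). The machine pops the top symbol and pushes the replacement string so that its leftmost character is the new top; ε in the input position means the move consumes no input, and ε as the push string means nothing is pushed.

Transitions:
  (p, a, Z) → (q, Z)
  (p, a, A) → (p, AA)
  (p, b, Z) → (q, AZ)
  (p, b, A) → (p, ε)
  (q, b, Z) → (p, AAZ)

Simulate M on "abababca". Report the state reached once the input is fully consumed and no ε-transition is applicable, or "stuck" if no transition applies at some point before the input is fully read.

stuck

(p, abababca, Z)
  read a, top Z: go to q, push Z → (q, bababca, Z)
  read b, top Z: go to p, push AAZ → (p, ababca, AAZ)
  read a, top A: go to p, push AA → (p, babca, AAAZ)
  read b, top A: go to p, push ε → (p, abca, AAZ)
  read a, top A: go to p, push AA → (p, bca, AAAZ)
  read b, top A: go to p, push ε → (p, ca, AAZ)
No transition for (p, c, top A); M blocks with input ca remaining.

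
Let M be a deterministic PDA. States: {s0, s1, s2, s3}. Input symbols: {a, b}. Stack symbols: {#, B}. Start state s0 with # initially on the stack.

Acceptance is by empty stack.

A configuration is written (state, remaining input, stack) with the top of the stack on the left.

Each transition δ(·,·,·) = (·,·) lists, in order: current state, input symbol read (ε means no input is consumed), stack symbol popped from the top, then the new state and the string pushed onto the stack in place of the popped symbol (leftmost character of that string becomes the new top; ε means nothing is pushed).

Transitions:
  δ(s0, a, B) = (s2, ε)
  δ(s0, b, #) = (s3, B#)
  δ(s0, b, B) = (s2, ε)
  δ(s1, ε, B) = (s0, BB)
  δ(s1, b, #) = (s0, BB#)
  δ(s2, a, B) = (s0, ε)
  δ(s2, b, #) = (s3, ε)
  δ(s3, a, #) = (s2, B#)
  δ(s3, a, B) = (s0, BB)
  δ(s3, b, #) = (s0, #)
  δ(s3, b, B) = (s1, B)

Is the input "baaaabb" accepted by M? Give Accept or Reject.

Reject

(s0, baaaabb, #)
  read b, top #: go to s3, push B# → (s3, aaaabb, B#)
  read a, top B: go to s0, push BB → (s0, aaabb, BB#)
  read a, top B: go to s2, push ε → (s2, aabb, B#)
  read a, top B: go to s0, push ε → (s0, abb, #)
No transition applies at (s0, abb, #); input not fully consumed.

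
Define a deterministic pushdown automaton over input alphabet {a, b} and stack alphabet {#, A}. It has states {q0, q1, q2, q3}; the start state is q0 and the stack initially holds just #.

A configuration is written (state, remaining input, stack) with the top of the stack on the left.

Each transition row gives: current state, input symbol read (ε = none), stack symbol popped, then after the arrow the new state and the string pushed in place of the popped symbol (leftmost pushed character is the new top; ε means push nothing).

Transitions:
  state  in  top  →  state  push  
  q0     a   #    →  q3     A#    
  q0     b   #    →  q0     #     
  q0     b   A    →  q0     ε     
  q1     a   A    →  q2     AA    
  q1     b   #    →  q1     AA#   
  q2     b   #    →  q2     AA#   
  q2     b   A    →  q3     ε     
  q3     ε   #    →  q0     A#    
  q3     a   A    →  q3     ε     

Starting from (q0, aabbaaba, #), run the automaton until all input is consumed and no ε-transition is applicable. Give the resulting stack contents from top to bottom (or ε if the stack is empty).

(q0, aabbaaba, #)
  read a, top #: go to q3, push A# → (q3, abbaaba, A#)
  read a, top A: go to q3, push ε → (q3, bbaaba, #)
  ε-move, top #: go to q0, push A# → (q0, bbaaba, A#)
  read b, top A: go to q0, push ε → (q0, baaba, #)
  read b, top #: go to q0, push # → (q0, aaba, #)
  read a, top #: go to q3, push A# → (q3, aba, A#)
  read a, top A: go to q3, push ε → (q3, ba, #)
  ε-move, top #: go to q0, push A# → (q0, ba, A#)
  read b, top A: go to q0, push ε → (q0, a, #)
  read a, top #: go to q3, push A# → (q3, ε, A#)
All input consumed in state q3 with stack A#.

A#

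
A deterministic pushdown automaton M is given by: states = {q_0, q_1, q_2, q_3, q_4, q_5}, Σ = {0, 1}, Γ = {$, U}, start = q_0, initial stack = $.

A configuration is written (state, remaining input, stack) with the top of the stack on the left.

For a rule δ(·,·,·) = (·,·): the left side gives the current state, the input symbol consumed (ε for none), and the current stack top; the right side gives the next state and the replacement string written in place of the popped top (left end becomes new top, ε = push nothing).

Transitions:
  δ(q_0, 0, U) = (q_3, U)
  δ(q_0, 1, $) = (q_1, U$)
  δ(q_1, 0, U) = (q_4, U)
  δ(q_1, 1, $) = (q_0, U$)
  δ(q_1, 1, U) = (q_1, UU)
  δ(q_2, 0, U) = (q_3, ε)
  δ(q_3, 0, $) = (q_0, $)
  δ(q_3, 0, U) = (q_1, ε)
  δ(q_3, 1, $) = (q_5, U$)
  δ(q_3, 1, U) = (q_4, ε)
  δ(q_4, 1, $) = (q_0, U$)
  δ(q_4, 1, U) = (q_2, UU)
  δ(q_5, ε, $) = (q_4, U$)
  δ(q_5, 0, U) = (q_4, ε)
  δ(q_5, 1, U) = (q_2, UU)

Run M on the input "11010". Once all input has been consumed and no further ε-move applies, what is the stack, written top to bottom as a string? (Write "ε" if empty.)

UU$

(q_0, 11010, $)
  read 1, top $: go to q_1, push U$ → (q_1, 1010, U$)
  read 1, top U: go to q_1, push UU → (q_1, 010, UU$)
  read 0, top U: go to q_4, push U → (q_4, 10, UU$)
  read 1, top U: go to q_2, push UU → (q_2, 0, UUU$)
  read 0, top U: go to q_3, push ε → (q_3, ε, UU$)
All input consumed in state q_3 with stack UU$.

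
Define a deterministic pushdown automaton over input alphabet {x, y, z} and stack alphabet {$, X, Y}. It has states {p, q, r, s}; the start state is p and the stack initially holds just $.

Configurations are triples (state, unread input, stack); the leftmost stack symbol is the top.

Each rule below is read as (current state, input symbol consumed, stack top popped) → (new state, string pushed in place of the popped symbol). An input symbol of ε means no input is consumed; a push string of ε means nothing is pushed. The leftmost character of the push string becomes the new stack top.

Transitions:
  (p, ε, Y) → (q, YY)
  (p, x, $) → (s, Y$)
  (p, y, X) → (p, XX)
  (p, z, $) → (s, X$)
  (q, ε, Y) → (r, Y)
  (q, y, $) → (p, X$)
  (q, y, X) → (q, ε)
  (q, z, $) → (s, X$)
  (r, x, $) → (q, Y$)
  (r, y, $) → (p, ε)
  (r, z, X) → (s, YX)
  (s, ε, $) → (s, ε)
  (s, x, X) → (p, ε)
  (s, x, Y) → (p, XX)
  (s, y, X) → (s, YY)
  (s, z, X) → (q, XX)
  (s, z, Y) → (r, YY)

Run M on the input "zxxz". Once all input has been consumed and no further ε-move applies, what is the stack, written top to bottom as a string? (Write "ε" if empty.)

YY$

(p, zxxz, $)
  read z, top $: go to s, push X$ → (s, xxz, X$)
  read x, top X: go to p, push ε → (p, xz, $)
  read x, top $: go to s, push Y$ → (s, z, Y$)
  read z, top Y: go to r, push YY → (r, ε, YY$)
All input consumed in state r with stack YY$.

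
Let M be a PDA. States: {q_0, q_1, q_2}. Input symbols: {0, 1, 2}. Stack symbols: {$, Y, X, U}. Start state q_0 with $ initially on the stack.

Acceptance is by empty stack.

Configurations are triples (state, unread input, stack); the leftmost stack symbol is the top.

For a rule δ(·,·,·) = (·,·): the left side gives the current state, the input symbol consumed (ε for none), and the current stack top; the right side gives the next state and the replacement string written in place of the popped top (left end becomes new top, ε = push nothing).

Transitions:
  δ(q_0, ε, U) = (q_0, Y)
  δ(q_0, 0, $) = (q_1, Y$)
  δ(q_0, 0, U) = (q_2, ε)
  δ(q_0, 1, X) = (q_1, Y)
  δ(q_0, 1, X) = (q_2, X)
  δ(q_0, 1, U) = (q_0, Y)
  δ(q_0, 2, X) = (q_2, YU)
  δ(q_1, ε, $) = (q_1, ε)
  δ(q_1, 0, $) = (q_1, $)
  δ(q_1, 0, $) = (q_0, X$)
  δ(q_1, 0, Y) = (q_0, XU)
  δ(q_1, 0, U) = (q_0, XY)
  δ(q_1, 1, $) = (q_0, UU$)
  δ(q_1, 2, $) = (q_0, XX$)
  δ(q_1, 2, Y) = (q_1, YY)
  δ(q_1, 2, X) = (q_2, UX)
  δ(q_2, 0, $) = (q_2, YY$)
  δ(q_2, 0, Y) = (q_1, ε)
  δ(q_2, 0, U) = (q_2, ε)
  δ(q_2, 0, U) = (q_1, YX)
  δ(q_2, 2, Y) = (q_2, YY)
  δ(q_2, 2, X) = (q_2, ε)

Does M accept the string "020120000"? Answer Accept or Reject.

Accept

One accepting computation: (q_0, 020120000, $) ⊢ (q_1, 20120000, Y$) ⊢ (q_1, 0120000, YY$) ⊢ (q_0, 120000, XUY$) ⊢ (q_2, 20000, XUY$) ⊢ (q_2, 0000, UY$) ⊢ (q_2, 000, Y$) ⊢ (q_1, 00, $) ⊢ (q_1, 0, $) ⊢ (q_1, ε, $) ⊢ (q_1, ε, ε)
All input consumed and the stack is empty.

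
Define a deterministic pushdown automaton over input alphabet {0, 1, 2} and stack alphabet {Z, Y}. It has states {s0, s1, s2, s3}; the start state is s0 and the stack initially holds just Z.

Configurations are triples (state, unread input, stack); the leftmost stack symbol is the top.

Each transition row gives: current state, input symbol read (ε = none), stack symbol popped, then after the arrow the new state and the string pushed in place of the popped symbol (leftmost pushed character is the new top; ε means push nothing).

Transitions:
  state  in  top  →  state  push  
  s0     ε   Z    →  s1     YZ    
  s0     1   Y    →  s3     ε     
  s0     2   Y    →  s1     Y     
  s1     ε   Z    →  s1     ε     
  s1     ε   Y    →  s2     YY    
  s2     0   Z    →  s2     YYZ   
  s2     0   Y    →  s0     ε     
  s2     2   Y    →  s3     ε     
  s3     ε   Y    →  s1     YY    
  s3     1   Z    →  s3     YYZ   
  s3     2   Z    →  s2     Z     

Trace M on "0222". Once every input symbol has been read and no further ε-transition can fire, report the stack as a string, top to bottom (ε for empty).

YYYYZ

(s0, 0222, Z) ⊢ (s1, 0222, YZ) ⊢ (s2, 0222, YYZ) ⊢ (s0, 222, YZ) ⊢ (s1, 22, YZ) ⊢ (s2, 22, YYZ) ⊢ (s3, 2, YZ) ⊢ (s1, 2, YYZ) ⊢ (s2, 2, YYYZ) ⊢ (s3, ε, YYZ) ⊢ (s1, ε, YYYZ) ⊢ (s2, ε, YYYYZ)
All input consumed in state s2 with stack YYYYZ.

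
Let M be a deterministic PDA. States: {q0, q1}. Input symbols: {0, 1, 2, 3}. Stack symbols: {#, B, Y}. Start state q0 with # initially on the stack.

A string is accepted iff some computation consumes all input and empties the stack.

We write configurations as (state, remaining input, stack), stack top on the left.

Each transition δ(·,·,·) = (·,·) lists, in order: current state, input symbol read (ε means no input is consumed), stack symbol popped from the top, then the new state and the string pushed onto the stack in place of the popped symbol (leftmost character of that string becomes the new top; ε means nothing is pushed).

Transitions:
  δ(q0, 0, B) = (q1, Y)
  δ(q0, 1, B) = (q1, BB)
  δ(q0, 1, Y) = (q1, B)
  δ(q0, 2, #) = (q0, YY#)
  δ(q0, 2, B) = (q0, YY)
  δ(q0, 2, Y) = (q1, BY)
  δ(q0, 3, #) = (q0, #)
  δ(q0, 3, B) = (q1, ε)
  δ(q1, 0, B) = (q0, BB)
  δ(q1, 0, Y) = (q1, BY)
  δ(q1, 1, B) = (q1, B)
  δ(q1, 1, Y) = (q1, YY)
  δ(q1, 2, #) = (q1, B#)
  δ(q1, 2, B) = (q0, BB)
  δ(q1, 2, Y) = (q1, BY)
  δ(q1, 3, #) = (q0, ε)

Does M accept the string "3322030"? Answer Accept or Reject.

(q0, 3322030, #)
  read 3, top #: go to q0, push # → (q0, 322030, #)
  read 3, top #: go to q0, push # → (q0, 22030, #)
  read 2, top #: go to q0, push YY# → (q0, 2030, YY#)
  read 2, top Y: go to q1, push BY → (q1, 030, BYY#)
  read 0, top B: go to q0, push BB → (q0, 30, BBYY#)
  read 3, top B: go to q1, push ε → (q1, 0, BYY#)
  read 0, top B: go to q0, push BB → (q0, ε, BBYY#)
All input consumed; stack is BBYY#, not empty, and no further ε-move applies.

Reject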